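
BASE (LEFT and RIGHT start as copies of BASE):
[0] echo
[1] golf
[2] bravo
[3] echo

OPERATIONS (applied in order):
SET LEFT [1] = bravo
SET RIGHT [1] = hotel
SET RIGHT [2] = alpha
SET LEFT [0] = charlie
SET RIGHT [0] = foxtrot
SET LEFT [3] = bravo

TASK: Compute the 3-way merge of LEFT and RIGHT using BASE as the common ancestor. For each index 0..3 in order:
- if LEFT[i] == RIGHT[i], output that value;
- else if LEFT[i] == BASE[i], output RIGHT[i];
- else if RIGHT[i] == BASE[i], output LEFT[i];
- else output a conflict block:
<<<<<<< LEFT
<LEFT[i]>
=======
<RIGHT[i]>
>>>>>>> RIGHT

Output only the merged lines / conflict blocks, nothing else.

Final LEFT:  [charlie, bravo, bravo, bravo]
Final RIGHT: [foxtrot, hotel, alpha, echo]
i=0: BASE=echo L=charlie R=foxtrot all differ -> CONFLICT
i=1: BASE=golf L=bravo R=hotel all differ -> CONFLICT
i=2: L=bravo=BASE, R=alpha -> take RIGHT -> alpha
i=3: L=bravo, R=echo=BASE -> take LEFT -> bravo

Answer: <<<<<<< LEFT
charlie
=======
foxtrot
>>>>>>> RIGHT
<<<<<<< LEFT
bravo
=======
hotel
>>>>>>> RIGHT
alpha
bravo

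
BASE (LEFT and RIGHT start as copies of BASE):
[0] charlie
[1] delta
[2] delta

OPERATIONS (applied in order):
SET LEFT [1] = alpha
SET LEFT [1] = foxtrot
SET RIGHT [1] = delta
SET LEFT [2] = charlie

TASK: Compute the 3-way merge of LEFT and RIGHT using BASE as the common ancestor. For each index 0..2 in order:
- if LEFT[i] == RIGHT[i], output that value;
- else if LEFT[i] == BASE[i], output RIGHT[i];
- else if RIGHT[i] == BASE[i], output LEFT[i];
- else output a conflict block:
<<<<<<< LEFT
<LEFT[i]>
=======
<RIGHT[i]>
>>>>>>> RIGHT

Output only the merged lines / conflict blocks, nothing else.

Final LEFT:  [charlie, foxtrot, charlie]
Final RIGHT: [charlie, delta, delta]
i=0: L=charlie R=charlie -> agree -> charlie
i=1: L=foxtrot, R=delta=BASE -> take LEFT -> foxtrot
i=2: L=charlie, R=delta=BASE -> take LEFT -> charlie

Answer: charlie
foxtrot
charlie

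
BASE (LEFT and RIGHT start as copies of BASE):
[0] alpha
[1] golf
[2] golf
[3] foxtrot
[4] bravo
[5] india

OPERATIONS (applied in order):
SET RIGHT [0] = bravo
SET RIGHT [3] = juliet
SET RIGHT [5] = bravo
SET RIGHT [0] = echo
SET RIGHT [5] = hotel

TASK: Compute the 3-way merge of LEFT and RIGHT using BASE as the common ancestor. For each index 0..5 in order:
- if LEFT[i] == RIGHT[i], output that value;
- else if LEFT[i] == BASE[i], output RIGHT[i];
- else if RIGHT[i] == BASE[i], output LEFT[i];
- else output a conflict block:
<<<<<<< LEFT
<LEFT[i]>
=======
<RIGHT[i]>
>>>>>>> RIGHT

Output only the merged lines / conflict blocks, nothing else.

Answer: echo
golf
golf
juliet
bravo
hotel

Derivation:
Final LEFT:  [alpha, golf, golf, foxtrot, bravo, india]
Final RIGHT: [echo, golf, golf, juliet, bravo, hotel]
i=0: L=alpha=BASE, R=echo -> take RIGHT -> echo
i=1: L=golf R=golf -> agree -> golf
i=2: L=golf R=golf -> agree -> golf
i=3: L=foxtrot=BASE, R=juliet -> take RIGHT -> juliet
i=4: L=bravo R=bravo -> agree -> bravo
i=5: L=india=BASE, R=hotel -> take RIGHT -> hotel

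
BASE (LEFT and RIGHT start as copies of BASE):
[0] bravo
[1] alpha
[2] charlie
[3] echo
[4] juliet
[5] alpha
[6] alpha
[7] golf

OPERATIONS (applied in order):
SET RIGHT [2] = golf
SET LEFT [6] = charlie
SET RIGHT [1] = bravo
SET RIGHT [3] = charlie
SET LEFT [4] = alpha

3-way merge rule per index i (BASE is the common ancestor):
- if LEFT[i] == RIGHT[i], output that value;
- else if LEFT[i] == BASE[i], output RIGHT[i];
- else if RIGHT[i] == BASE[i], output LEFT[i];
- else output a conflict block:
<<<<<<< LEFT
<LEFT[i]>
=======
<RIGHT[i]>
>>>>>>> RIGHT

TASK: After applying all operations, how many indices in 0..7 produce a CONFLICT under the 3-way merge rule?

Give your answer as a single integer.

Final LEFT:  [bravo, alpha, charlie, echo, alpha, alpha, charlie, golf]
Final RIGHT: [bravo, bravo, golf, charlie, juliet, alpha, alpha, golf]
i=0: L=bravo R=bravo -> agree -> bravo
i=1: L=alpha=BASE, R=bravo -> take RIGHT -> bravo
i=2: L=charlie=BASE, R=golf -> take RIGHT -> golf
i=3: L=echo=BASE, R=charlie -> take RIGHT -> charlie
i=4: L=alpha, R=juliet=BASE -> take LEFT -> alpha
i=5: L=alpha R=alpha -> agree -> alpha
i=6: L=charlie, R=alpha=BASE -> take LEFT -> charlie
i=7: L=golf R=golf -> agree -> golf
Conflict count: 0

Answer: 0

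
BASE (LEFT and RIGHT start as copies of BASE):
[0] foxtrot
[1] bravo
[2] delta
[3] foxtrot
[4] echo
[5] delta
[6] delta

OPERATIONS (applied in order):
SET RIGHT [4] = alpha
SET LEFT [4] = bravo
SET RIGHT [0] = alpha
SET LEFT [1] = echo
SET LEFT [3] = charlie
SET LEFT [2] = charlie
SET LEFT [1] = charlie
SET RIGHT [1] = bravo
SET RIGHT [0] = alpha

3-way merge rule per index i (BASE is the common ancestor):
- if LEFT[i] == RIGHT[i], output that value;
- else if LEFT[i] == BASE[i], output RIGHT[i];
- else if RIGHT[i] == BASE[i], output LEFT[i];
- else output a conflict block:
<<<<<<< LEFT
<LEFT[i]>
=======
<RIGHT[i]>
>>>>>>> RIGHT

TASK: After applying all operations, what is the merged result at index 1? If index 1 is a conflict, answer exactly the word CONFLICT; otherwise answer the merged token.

Final LEFT:  [foxtrot, charlie, charlie, charlie, bravo, delta, delta]
Final RIGHT: [alpha, bravo, delta, foxtrot, alpha, delta, delta]
i=0: L=foxtrot=BASE, R=alpha -> take RIGHT -> alpha
i=1: L=charlie, R=bravo=BASE -> take LEFT -> charlie
i=2: L=charlie, R=delta=BASE -> take LEFT -> charlie
i=3: L=charlie, R=foxtrot=BASE -> take LEFT -> charlie
i=4: BASE=echo L=bravo R=alpha all differ -> CONFLICT
i=5: L=delta R=delta -> agree -> delta
i=6: L=delta R=delta -> agree -> delta
Index 1 -> charlie

Answer: charlie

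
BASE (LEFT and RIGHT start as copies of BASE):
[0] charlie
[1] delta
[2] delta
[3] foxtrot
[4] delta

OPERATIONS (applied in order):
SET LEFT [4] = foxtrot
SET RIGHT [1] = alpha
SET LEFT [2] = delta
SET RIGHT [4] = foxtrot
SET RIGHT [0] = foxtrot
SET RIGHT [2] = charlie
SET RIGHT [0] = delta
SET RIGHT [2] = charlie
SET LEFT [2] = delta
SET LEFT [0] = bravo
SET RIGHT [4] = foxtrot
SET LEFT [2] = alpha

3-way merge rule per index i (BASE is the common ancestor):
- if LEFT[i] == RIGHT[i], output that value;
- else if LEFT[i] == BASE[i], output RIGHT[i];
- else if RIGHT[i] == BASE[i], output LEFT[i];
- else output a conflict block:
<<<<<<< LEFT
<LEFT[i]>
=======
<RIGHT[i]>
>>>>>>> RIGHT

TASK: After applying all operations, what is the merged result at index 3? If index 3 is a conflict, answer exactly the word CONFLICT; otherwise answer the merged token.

Final LEFT:  [bravo, delta, alpha, foxtrot, foxtrot]
Final RIGHT: [delta, alpha, charlie, foxtrot, foxtrot]
i=0: BASE=charlie L=bravo R=delta all differ -> CONFLICT
i=1: L=delta=BASE, R=alpha -> take RIGHT -> alpha
i=2: BASE=delta L=alpha R=charlie all differ -> CONFLICT
i=3: L=foxtrot R=foxtrot -> agree -> foxtrot
i=4: L=foxtrot R=foxtrot -> agree -> foxtrot
Index 3 -> foxtrot

Answer: foxtrot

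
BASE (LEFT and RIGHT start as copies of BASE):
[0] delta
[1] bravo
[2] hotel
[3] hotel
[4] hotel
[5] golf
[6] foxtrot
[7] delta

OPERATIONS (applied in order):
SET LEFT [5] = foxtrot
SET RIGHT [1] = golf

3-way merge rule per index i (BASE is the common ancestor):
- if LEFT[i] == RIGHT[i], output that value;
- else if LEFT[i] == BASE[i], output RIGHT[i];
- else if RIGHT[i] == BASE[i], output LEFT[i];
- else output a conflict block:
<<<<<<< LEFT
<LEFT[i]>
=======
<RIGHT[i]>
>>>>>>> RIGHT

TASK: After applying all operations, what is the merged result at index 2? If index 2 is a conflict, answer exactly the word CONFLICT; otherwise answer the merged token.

Answer: hotel

Derivation:
Final LEFT:  [delta, bravo, hotel, hotel, hotel, foxtrot, foxtrot, delta]
Final RIGHT: [delta, golf, hotel, hotel, hotel, golf, foxtrot, delta]
i=0: L=delta R=delta -> agree -> delta
i=1: L=bravo=BASE, R=golf -> take RIGHT -> golf
i=2: L=hotel R=hotel -> agree -> hotel
i=3: L=hotel R=hotel -> agree -> hotel
i=4: L=hotel R=hotel -> agree -> hotel
i=5: L=foxtrot, R=golf=BASE -> take LEFT -> foxtrot
i=6: L=foxtrot R=foxtrot -> agree -> foxtrot
i=7: L=delta R=delta -> agree -> delta
Index 2 -> hotel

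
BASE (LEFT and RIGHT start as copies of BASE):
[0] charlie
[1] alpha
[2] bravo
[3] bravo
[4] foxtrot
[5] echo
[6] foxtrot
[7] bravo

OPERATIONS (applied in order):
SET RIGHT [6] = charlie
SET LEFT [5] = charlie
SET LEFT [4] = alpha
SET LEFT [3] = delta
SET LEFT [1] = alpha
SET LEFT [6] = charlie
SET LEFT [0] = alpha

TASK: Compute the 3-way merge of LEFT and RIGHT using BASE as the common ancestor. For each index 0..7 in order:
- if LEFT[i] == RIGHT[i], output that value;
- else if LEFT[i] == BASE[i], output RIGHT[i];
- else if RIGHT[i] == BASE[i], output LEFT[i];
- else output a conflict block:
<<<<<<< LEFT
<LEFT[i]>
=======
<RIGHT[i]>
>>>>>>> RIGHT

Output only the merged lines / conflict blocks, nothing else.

Final LEFT:  [alpha, alpha, bravo, delta, alpha, charlie, charlie, bravo]
Final RIGHT: [charlie, alpha, bravo, bravo, foxtrot, echo, charlie, bravo]
i=0: L=alpha, R=charlie=BASE -> take LEFT -> alpha
i=1: L=alpha R=alpha -> agree -> alpha
i=2: L=bravo R=bravo -> agree -> bravo
i=3: L=delta, R=bravo=BASE -> take LEFT -> delta
i=4: L=alpha, R=foxtrot=BASE -> take LEFT -> alpha
i=5: L=charlie, R=echo=BASE -> take LEFT -> charlie
i=6: L=charlie R=charlie -> agree -> charlie
i=7: L=bravo R=bravo -> agree -> bravo

Answer: alpha
alpha
bravo
delta
alpha
charlie
charlie
bravo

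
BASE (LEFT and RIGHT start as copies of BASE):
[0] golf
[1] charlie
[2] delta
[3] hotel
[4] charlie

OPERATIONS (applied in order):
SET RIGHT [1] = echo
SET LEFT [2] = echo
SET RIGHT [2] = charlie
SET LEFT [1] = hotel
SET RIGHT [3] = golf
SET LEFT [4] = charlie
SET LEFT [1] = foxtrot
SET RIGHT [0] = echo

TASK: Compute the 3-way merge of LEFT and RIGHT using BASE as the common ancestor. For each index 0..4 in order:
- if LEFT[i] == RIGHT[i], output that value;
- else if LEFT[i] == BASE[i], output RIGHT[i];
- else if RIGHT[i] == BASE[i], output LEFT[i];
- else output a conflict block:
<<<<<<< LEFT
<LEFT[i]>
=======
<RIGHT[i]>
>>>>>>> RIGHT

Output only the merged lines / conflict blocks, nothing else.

Answer: echo
<<<<<<< LEFT
foxtrot
=======
echo
>>>>>>> RIGHT
<<<<<<< LEFT
echo
=======
charlie
>>>>>>> RIGHT
golf
charlie

Derivation:
Final LEFT:  [golf, foxtrot, echo, hotel, charlie]
Final RIGHT: [echo, echo, charlie, golf, charlie]
i=0: L=golf=BASE, R=echo -> take RIGHT -> echo
i=1: BASE=charlie L=foxtrot R=echo all differ -> CONFLICT
i=2: BASE=delta L=echo R=charlie all differ -> CONFLICT
i=3: L=hotel=BASE, R=golf -> take RIGHT -> golf
i=4: L=charlie R=charlie -> agree -> charlie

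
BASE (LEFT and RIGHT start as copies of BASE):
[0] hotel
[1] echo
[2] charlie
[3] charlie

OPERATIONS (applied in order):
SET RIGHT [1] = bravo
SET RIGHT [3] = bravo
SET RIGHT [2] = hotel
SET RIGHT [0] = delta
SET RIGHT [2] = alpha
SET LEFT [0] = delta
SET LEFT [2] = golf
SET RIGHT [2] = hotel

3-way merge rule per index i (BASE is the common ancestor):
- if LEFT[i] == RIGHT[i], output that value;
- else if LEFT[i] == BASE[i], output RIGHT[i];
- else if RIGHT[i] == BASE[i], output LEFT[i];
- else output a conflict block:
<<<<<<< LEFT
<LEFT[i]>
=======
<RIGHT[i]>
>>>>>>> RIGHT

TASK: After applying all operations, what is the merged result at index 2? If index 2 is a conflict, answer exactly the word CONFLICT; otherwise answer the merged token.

Final LEFT:  [delta, echo, golf, charlie]
Final RIGHT: [delta, bravo, hotel, bravo]
i=0: L=delta R=delta -> agree -> delta
i=1: L=echo=BASE, R=bravo -> take RIGHT -> bravo
i=2: BASE=charlie L=golf R=hotel all differ -> CONFLICT
i=3: L=charlie=BASE, R=bravo -> take RIGHT -> bravo
Index 2 -> CONFLICT

Answer: CONFLICT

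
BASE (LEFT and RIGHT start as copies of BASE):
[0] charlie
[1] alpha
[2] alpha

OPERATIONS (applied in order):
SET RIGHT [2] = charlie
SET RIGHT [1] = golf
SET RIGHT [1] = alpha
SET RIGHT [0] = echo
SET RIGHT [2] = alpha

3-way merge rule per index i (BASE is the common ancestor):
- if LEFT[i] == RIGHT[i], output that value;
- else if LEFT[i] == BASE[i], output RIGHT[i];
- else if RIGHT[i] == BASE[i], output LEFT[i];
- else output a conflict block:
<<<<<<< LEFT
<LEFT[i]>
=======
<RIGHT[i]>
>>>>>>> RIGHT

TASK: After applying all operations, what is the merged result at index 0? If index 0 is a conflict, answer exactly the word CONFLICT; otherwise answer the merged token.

Final LEFT:  [charlie, alpha, alpha]
Final RIGHT: [echo, alpha, alpha]
i=0: L=charlie=BASE, R=echo -> take RIGHT -> echo
i=1: L=alpha R=alpha -> agree -> alpha
i=2: L=alpha R=alpha -> agree -> alpha
Index 0 -> echo

Answer: echo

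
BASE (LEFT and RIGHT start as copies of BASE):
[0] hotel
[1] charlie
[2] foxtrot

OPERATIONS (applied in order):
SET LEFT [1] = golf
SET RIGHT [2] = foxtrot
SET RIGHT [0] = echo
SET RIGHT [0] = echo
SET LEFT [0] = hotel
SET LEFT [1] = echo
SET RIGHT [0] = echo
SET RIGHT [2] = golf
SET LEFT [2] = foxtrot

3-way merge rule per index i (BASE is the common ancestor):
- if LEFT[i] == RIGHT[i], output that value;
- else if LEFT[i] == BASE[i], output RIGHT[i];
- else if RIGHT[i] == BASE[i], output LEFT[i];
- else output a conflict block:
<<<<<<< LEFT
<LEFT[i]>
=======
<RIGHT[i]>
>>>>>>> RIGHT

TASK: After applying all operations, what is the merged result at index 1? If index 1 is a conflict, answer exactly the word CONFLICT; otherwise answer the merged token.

Final LEFT:  [hotel, echo, foxtrot]
Final RIGHT: [echo, charlie, golf]
i=0: L=hotel=BASE, R=echo -> take RIGHT -> echo
i=1: L=echo, R=charlie=BASE -> take LEFT -> echo
i=2: L=foxtrot=BASE, R=golf -> take RIGHT -> golf
Index 1 -> echo

Answer: echo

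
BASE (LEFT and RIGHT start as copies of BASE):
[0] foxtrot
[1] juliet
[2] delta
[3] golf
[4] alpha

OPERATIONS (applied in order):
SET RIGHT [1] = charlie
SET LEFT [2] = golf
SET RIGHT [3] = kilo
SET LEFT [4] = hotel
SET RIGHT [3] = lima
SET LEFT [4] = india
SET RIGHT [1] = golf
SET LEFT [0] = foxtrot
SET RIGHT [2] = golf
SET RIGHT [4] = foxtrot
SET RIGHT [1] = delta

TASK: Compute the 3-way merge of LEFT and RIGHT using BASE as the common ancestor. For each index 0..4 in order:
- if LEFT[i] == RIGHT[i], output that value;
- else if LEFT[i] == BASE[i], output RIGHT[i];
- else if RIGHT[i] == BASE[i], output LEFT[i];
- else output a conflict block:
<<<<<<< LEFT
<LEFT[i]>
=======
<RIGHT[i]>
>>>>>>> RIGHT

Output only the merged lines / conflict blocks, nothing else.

Answer: foxtrot
delta
golf
lima
<<<<<<< LEFT
india
=======
foxtrot
>>>>>>> RIGHT

Derivation:
Final LEFT:  [foxtrot, juliet, golf, golf, india]
Final RIGHT: [foxtrot, delta, golf, lima, foxtrot]
i=0: L=foxtrot R=foxtrot -> agree -> foxtrot
i=1: L=juliet=BASE, R=delta -> take RIGHT -> delta
i=2: L=golf R=golf -> agree -> golf
i=3: L=golf=BASE, R=lima -> take RIGHT -> lima
i=4: BASE=alpha L=india R=foxtrot all differ -> CONFLICT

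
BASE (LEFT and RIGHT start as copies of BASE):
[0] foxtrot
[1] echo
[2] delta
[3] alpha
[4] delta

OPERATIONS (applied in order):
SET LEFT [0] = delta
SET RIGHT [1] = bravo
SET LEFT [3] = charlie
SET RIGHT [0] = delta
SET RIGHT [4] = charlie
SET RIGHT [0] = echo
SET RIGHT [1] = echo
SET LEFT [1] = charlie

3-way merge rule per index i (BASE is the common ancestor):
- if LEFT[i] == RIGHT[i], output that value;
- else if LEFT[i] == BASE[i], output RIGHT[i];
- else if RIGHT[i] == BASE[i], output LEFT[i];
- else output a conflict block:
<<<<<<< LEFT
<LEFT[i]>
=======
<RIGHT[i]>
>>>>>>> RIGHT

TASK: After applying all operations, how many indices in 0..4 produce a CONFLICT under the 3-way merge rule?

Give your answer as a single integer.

Final LEFT:  [delta, charlie, delta, charlie, delta]
Final RIGHT: [echo, echo, delta, alpha, charlie]
i=0: BASE=foxtrot L=delta R=echo all differ -> CONFLICT
i=1: L=charlie, R=echo=BASE -> take LEFT -> charlie
i=2: L=delta R=delta -> agree -> delta
i=3: L=charlie, R=alpha=BASE -> take LEFT -> charlie
i=4: L=delta=BASE, R=charlie -> take RIGHT -> charlie
Conflict count: 1

Answer: 1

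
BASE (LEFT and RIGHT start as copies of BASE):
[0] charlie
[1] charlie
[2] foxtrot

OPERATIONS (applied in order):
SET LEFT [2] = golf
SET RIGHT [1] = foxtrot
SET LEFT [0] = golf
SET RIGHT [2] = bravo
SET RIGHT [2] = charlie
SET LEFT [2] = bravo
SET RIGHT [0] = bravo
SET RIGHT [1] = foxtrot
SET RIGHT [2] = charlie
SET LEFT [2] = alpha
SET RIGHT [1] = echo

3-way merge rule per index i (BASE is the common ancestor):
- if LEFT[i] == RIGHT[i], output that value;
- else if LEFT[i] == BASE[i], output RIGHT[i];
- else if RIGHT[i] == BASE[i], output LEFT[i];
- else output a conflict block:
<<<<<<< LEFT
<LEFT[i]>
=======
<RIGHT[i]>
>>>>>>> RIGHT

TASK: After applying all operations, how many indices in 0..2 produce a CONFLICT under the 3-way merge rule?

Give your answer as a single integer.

Final LEFT:  [golf, charlie, alpha]
Final RIGHT: [bravo, echo, charlie]
i=0: BASE=charlie L=golf R=bravo all differ -> CONFLICT
i=1: L=charlie=BASE, R=echo -> take RIGHT -> echo
i=2: BASE=foxtrot L=alpha R=charlie all differ -> CONFLICT
Conflict count: 2

Answer: 2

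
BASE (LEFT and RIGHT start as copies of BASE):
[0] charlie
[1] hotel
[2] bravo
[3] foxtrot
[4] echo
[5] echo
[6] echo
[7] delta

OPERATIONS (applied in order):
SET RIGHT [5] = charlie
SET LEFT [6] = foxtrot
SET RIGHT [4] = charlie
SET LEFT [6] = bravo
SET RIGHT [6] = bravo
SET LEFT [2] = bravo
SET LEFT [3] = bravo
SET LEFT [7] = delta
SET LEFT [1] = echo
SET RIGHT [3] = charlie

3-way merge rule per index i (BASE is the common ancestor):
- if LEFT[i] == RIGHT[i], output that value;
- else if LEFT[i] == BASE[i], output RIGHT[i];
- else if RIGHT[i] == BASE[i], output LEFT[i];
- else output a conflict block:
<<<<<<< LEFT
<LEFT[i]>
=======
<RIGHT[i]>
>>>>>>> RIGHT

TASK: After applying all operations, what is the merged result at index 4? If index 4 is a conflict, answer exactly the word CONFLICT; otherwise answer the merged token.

Answer: charlie

Derivation:
Final LEFT:  [charlie, echo, bravo, bravo, echo, echo, bravo, delta]
Final RIGHT: [charlie, hotel, bravo, charlie, charlie, charlie, bravo, delta]
i=0: L=charlie R=charlie -> agree -> charlie
i=1: L=echo, R=hotel=BASE -> take LEFT -> echo
i=2: L=bravo R=bravo -> agree -> bravo
i=3: BASE=foxtrot L=bravo R=charlie all differ -> CONFLICT
i=4: L=echo=BASE, R=charlie -> take RIGHT -> charlie
i=5: L=echo=BASE, R=charlie -> take RIGHT -> charlie
i=6: L=bravo R=bravo -> agree -> bravo
i=7: L=delta R=delta -> agree -> delta
Index 4 -> charlie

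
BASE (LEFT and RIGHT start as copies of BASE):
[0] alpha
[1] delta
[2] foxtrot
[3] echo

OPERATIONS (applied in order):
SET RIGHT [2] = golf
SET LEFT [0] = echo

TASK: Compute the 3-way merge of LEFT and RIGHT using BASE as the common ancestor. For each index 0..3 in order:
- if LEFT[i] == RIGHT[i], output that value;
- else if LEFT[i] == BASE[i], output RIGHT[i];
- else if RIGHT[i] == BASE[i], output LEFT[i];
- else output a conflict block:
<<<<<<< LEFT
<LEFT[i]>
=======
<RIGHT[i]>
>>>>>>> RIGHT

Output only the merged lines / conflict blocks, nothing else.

Answer: echo
delta
golf
echo

Derivation:
Final LEFT:  [echo, delta, foxtrot, echo]
Final RIGHT: [alpha, delta, golf, echo]
i=0: L=echo, R=alpha=BASE -> take LEFT -> echo
i=1: L=delta R=delta -> agree -> delta
i=2: L=foxtrot=BASE, R=golf -> take RIGHT -> golf
i=3: L=echo R=echo -> agree -> echo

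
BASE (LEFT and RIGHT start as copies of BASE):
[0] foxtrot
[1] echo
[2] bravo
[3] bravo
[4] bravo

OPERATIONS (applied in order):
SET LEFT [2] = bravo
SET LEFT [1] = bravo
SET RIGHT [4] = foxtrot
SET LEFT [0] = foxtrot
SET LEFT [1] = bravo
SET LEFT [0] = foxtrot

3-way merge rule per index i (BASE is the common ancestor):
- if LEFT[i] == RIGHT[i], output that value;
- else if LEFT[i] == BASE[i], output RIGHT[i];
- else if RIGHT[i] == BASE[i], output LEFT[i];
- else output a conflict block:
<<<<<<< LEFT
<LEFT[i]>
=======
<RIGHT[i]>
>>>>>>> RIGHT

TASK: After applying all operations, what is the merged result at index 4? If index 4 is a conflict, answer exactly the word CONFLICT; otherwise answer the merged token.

Answer: foxtrot

Derivation:
Final LEFT:  [foxtrot, bravo, bravo, bravo, bravo]
Final RIGHT: [foxtrot, echo, bravo, bravo, foxtrot]
i=0: L=foxtrot R=foxtrot -> agree -> foxtrot
i=1: L=bravo, R=echo=BASE -> take LEFT -> bravo
i=2: L=bravo R=bravo -> agree -> bravo
i=3: L=bravo R=bravo -> agree -> bravo
i=4: L=bravo=BASE, R=foxtrot -> take RIGHT -> foxtrot
Index 4 -> foxtrot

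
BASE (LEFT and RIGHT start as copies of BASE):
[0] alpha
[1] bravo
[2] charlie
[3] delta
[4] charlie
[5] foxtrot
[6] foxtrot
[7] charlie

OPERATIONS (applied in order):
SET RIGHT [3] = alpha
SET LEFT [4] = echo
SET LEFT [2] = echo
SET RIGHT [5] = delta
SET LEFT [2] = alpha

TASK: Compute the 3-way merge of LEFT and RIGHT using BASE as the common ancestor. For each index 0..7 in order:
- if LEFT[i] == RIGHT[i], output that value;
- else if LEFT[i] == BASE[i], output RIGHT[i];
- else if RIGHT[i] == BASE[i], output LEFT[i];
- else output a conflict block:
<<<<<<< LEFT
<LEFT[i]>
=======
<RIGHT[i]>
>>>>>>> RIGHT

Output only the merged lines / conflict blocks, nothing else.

Final LEFT:  [alpha, bravo, alpha, delta, echo, foxtrot, foxtrot, charlie]
Final RIGHT: [alpha, bravo, charlie, alpha, charlie, delta, foxtrot, charlie]
i=0: L=alpha R=alpha -> agree -> alpha
i=1: L=bravo R=bravo -> agree -> bravo
i=2: L=alpha, R=charlie=BASE -> take LEFT -> alpha
i=3: L=delta=BASE, R=alpha -> take RIGHT -> alpha
i=4: L=echo, R=charlie=BASE -> take LEFT -> echo
i=5: L=foxtrot=BASE, R=delta -> take RIGHT -> delta
i=6: L=foxtrot R=foxtrot -> agree -> foxtrot
i=7: L=charlie R=charlie -> agree -> charlie

Answer: alpha
bravo
alpha
alpha
echo
delta
foxtrot
charlie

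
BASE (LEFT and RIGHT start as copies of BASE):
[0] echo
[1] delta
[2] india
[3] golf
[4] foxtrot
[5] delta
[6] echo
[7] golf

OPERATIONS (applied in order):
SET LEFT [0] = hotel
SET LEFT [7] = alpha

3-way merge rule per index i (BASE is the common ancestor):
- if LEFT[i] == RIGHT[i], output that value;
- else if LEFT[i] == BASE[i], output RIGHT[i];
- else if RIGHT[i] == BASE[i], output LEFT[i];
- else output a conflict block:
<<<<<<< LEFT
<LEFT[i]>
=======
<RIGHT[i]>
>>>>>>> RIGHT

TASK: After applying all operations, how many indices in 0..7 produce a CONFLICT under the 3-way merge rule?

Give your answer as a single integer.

Answer: 0

Derivation:
Final LEFT:  [hotel, delta, india, golf, foxtrot, delta, echo, alpha]
Final RIGHT: [echo, delta, india, golf, foxtrot, delta, echo, golf]
i=0: L=hotel, R=echo=BASE -> take LEFT -> hotel
i=1: L=delta R=delta -> agree -> delta
i=2: L=india R=india -> agree -> india
i=3: L=golf R=golf -> agree -> golf
i=4: L=foxtrot R=foxtrot -> agree -> foxtrot
i=5: L=delta R=delta -> agree -> delta
i=6: L=echo R=echo -> agree -> echo
i=7: L=alpha, R=golf=BASE -> take LEFT -> alpha
Conflict count: 0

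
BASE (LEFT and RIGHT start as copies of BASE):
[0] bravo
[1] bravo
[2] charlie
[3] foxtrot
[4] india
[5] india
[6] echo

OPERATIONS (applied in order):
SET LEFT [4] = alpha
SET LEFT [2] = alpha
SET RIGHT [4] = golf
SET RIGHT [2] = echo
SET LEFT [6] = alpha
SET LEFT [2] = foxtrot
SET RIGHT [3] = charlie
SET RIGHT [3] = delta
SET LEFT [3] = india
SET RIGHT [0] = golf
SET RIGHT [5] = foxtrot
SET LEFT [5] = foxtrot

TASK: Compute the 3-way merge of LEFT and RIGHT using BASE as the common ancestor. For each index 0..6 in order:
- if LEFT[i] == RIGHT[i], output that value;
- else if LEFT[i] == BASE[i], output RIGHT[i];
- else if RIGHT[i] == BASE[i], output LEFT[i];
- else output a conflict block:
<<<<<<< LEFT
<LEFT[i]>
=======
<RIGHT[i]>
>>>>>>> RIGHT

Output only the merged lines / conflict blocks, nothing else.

Final LEFT:  [bravo, bravo, foxtrot, india, alpha, foxtrot, alpha]
Final RIGHT: [golf, bravo, echo, delta, golf, foxtrot, echo]
i=0: L=bravo=BASE, R=golf -> take RIGHT -> golf
i=1: L=bravo R=bravo -> agree -> bravo
i=2: BASE=charlie L=foxtrot R=echo all differ -> CONFLICT
i=3: BASE=foxtrot L=india R=delta all differ -> CONFLICT
i=4: BASE=india L=alpha R=golf all differ -> CONFLICT
i=5: L=foxtrot R=foxtrot -> agree -> foxtrot
i=6: L=alpha, R=echo=BASE -> take LEFT -> alpha

Answer: golf
bravo
<<<<<<< LEFT
foxtrot
=======
echo
>>>>>>> RIGHT
<<<<<<< LEFT
india
=======
delta
>>>>>>> RIGHT
<<<<<<< LEFT
alpha
=======
golf
>>>>>>> RIGHT
foxtrot
alpha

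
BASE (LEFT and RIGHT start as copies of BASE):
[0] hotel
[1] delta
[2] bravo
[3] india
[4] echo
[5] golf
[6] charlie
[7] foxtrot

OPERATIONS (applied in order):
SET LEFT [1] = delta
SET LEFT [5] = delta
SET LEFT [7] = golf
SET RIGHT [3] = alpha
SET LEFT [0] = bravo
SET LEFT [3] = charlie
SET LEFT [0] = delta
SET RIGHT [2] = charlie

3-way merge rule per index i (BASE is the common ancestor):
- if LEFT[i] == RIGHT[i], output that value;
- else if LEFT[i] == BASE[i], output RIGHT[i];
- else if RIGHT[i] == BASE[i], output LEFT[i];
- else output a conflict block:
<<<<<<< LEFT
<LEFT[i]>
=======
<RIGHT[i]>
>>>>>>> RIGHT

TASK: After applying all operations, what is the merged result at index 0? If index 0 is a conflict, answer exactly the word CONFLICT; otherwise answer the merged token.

Answer: delta

Derivation:
Final LEFT:  [delta, delta, bravo, charlie, echo, delta, charlie, golf]
Final RIGHT: [hotel, delta, charlie, alpha, echo, golf, charlie, foxtrot]
i=0: L=delta, R=hotel=BASE -> take LEFT -> delta
i=1: L=delta R=delta -> agree -> delta
i=2: L=bravo=BASE, R=charlie -> take RIGHT -> charlie
i=3: BASE=india L=charlie R=alpha all differ -> CONFLICT
i=4: L=echo R=echo -> agree -> echo
i=5: L=delta, R=golf=BASE -> take LEFT -> delta
i=6: L=charlie R=charlie -> agree -> charlie
i=7: L=golf, R=foxtrot=BASE -> take LEFT -> golf
Index 0 -> delta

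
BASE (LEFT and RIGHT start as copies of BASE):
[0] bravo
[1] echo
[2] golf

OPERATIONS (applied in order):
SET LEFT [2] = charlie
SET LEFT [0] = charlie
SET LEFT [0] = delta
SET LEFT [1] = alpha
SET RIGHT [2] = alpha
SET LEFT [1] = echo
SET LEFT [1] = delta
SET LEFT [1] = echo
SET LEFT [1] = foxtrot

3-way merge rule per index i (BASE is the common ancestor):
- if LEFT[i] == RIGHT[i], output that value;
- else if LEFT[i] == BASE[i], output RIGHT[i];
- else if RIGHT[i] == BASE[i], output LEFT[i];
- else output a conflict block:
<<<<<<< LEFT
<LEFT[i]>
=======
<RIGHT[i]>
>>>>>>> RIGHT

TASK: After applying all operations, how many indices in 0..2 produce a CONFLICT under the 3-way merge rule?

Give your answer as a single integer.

Answer: 1

Derivation:
Final LEFT:  [delta, foxtrot, charlie]
Final RIGHT: [bravo, echo, alpha]
i=0: L=delta, R=bravo=BASE -> take LEFT -> delta
i=1: L=foxtrot, R=echo=BASE -> take LEFT -> foxtrot
i=2: BASE=golf L=charlie R=alpha all differ -> CONFLICT
Conflict count: 1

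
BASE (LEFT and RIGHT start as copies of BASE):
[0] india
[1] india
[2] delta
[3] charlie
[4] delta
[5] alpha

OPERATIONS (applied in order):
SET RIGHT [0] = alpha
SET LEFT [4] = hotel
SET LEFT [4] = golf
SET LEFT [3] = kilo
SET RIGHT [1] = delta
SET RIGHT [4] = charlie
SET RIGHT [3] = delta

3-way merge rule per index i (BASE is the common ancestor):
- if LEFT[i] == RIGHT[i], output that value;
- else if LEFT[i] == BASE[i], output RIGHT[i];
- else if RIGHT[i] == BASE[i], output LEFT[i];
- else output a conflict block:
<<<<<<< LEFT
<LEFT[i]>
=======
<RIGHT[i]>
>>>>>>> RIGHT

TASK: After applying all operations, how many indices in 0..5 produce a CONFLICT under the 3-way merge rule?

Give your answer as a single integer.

Final LEFT:  [india, india, delta, kilo, golf, alpha]
Final RIGHT: [alpha, delta, delta, delta, charlie, alpha]
i=0: L=india=BASE, R=alpha -> take RIGHT -> alpha
i=1: L=india=BASE, R=delta -> take RIGHT -> delta
i=2: L=delta R=delta -> agree -> delta
i=3: BASE=charlie L=kilo R=delta all differ -> CONFLICT
i=4: BASE=delta L=golf R=charlie all differ -> CONFLICT
i=5: L=alpha R=alpha -> agree -> alpha
Conflict count: 2

Answer: 2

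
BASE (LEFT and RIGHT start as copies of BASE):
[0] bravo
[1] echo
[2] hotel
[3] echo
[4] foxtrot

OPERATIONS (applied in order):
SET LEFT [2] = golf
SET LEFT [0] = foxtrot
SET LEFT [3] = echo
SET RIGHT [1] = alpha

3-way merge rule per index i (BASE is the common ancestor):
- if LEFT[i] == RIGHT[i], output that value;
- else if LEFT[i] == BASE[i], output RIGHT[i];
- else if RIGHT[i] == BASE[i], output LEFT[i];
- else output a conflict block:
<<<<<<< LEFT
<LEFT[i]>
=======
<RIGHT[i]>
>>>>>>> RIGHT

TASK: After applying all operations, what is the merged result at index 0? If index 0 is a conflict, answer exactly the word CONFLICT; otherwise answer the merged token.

Final LEFT:  [foxtrot, echo, golf, echo, foxtrot]
Final RIGHT: [bravo, alpha, hotel, echo, foxtrot]
i=0: L=foxtrot, R=bravo=BASE -> take LEFT -> foxtrot
i=1: L=echo=BASE, R=alpha -> take RIGHT -> alpha
i=2: L=golf, R=hotel=BASE -> take LEFT -> golf
i=3: L=echo R=echo -> agree -> echo
i=4: L=foxtrot R=foxtrot -> agree -> foxtrot
Index 0 -> foxtrot

Answer: foxtrot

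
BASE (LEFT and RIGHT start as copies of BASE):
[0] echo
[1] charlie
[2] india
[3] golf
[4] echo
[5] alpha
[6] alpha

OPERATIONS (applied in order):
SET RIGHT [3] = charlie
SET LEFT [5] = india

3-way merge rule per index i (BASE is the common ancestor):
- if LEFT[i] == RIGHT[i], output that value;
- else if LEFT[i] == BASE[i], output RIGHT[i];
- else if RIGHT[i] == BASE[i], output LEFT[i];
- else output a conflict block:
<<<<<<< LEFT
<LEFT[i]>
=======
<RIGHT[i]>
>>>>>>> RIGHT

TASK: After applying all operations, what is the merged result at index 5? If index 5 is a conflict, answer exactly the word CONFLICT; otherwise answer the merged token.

Final LEFT:  [echo, charlie, india, golf, echo, india, alpha]
Final RIGHT: [echo, charlie, india, charlie, echo, alpha, alpha]
i=0: L=echo R=echo -> agree -> echo
i=1: L=charlie R=charlie -> agree -> charlie
i=2: L=india R=india -> agree -> india
i=3: L=golf=BASE, R=charlie -> take RIGHT -> charlie
i=4: L=echo R=echo -> agree -> echo
i=5: L=india, R=alpha=BASE -> take LEFT -> india
i=6: L=alpha R=alpha -> agree -> alpha
Index 5 -> india

Answer: india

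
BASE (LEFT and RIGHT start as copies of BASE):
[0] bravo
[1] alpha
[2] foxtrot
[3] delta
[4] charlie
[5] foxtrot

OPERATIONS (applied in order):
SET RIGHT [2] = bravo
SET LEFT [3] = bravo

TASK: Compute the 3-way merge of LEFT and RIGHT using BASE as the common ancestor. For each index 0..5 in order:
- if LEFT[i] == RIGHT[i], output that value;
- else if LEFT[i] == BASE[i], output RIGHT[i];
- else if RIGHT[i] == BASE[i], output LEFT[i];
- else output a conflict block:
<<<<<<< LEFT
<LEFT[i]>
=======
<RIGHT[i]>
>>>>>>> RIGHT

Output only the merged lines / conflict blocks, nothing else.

Final LEFT:  [bravo, alpha, foxtrot, bravo, charlie, foxtrot]
Final RIGHT: [bravo, alpha, bravo, delta, charlie, foxtrot]
i=0: L=bravo R=bravo -> agree -> bravo
i=1: L=alpha R=alpha -> agree -> alpha
i=2: L=foxtrot=BASE, R=bravo -> take RIGHT -> bravo
i=3: L=bravo, R=delta=BASE -> take LEFT -> bravo
i=4: L=charlie R=charlie -> agree -> charlie
i=5: L=foxtrot R=foxtrot -> agree -> foxtrot

Answer: bravo
alpha
bravo
bravo
charlie
foxtrot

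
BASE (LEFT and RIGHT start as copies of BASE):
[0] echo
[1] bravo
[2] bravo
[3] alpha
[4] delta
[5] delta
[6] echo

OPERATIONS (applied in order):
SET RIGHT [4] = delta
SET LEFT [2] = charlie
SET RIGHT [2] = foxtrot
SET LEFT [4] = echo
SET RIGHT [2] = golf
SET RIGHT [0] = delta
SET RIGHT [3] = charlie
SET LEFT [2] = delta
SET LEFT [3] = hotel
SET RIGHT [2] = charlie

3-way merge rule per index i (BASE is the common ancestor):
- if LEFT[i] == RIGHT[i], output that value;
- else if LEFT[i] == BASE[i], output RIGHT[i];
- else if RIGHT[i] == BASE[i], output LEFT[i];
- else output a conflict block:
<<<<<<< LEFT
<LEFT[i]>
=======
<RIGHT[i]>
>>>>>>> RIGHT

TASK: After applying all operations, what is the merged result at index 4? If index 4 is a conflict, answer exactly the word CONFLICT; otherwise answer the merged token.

Answer: echo

Derivation:
Final LEFT:  [echo, bravo, delta, hotel, echo, delta, echo]
Final RIGHT: [delta, bravo, charlie, charlie, delta, delta, echo]
i=0: L=echo=BASE, R=delta -> take RIGHT -> delta
i=1: L=bravo R=bravo -> agree -> bravo
i=2: BASE=bravo L=delta R=charlie all differ -> CONFLICT
i=3: BASE=alpha L=hotel R=charlie all differ -> CONFLICT
i=4: L=echo, R=delta=BASE -> take LEFT -> echo
i=5: L=delta R=delta -> agree -> delta
i=6: L=echo R=echo -> agree -> echo
Index 4 -> echo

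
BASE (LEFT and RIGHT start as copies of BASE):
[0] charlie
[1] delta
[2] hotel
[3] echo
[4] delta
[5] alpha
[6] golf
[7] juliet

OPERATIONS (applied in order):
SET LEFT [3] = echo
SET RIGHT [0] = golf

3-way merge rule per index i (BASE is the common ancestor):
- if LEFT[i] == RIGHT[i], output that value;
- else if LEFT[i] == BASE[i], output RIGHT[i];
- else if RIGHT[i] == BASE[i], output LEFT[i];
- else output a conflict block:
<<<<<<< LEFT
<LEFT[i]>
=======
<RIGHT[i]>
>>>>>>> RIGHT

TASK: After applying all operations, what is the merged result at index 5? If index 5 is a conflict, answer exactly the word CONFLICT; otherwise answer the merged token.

Final LEFT:  [charlie, delta, hotel, echo, delta, alpha, golf, juliet]
Final RIGHT: [golf, delta, hotel, echo, delta, alpha, golf, juliet]
i=0: L=charlie=BASE, R=golf -> take RIGHT -> golf
i=1: L=delta R=delta -> agree -> delta
i=2: L=hotel R=hotel -> agree -> hotel
i=3: L=echo R=echo -> agree -> echo
i=4: L=delta R=delta -> agree -> delta
i=5: L=alpha R=alpha -> agree -> alpha
i=6: L=golf R=golf -> agree -> golf
i=7: L=juliet R=juliet -> agree -> juliet
Index 5 -> alpha

Answer: alpha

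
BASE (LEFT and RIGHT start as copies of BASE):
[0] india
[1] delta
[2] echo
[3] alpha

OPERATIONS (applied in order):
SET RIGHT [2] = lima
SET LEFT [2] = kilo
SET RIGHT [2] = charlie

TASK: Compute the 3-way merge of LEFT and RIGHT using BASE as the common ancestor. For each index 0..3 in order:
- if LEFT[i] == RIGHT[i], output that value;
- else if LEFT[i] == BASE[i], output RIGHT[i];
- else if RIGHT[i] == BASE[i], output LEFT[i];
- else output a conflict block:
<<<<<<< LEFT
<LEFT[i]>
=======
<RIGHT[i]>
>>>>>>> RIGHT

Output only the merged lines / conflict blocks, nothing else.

Final LEFT:  [india, delta, kilo, alpha]
Final RIGHT: [india, delta, charlie, alpha]
i=0: L=india R=india -> agree -> india
i=1: L=delta R=delta -> agree -> delta
i=2: BASE=echo L=kilo R=charlie all differ -> CONFLICT
i=3: L=alpha R=alpha -> agree -> alpha

Answer: india
delta
<<<<<<< LEFT
kilo
=======
charlie
>>>>>>> RIGHT
alpha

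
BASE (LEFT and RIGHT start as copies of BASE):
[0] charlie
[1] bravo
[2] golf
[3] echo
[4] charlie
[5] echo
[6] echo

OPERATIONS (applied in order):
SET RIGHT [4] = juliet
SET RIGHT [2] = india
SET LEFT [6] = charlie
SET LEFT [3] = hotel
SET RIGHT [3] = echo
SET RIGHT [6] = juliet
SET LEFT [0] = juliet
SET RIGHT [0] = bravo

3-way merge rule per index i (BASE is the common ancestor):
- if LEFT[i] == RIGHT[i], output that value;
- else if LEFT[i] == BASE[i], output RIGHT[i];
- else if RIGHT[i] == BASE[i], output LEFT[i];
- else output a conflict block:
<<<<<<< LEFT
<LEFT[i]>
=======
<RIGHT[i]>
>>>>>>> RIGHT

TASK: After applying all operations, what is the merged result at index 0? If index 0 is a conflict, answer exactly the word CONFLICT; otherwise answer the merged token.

Final LEFT:  [juliet, bravo, golf, hotel, charlie, echo, charlie]
Final RIGHT: [bravo, bravo, india, echo, juliet, echo, juliet]
i=0: BASE=charlie L=juliet R=bravo all differ -> CONFLICT
i=1: L=bravo R=bravo -> agree -> bravo
i=2: L=golf=BASE, R=india -> take RIGHT -> india
i=3: L=hotel, R=echo=BASE -> take LEFT -> hotel
i=4: L=charlie=BASE, R=juliet -> take RIGHT -> juliet
i=5: L=echo R=echo -> agree -> echo
i=6: BASE=echo L=charlie R=juliet all differ -> CONFLICT
Index 0 -> CONFLICT

Answer: CONFLICT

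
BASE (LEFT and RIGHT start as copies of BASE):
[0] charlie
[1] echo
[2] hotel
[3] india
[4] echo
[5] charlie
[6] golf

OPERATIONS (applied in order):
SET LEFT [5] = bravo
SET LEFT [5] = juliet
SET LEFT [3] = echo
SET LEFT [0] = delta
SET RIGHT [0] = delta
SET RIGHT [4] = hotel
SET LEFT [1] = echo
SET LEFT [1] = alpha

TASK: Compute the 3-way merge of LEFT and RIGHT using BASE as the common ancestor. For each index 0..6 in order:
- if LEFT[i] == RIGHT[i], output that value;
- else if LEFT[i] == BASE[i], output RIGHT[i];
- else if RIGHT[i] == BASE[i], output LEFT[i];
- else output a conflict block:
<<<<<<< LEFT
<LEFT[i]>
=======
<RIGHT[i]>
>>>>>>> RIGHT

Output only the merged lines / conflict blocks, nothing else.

Answer: delta
alpha
hotel
echo
hotel
juliet
golf

Derivation:
Final LEFT:  [delta, alpha, hotel, echo, echo, juliet, golf]
Final RIGHT: [delta, echo, hotel, india, hotel, charlie, golf]
i=0: L=delta R=delta -> agree -> delta
i=1: L=alpha, R=echo=BASE -> take LEFT -> alpha
i=2: L=hotel R=hotel -> agree -> hotel
i=3: L=echo, R=india=BASE -> take LEFT -> echo
i=4: L=echo=BASE, R=hotel -> take RIGHT -> hotel
i=5: L=juliet, R=charlie=BASE -> take LEFT -> juliet
i=6: L=golf R=golf -> agree -> golf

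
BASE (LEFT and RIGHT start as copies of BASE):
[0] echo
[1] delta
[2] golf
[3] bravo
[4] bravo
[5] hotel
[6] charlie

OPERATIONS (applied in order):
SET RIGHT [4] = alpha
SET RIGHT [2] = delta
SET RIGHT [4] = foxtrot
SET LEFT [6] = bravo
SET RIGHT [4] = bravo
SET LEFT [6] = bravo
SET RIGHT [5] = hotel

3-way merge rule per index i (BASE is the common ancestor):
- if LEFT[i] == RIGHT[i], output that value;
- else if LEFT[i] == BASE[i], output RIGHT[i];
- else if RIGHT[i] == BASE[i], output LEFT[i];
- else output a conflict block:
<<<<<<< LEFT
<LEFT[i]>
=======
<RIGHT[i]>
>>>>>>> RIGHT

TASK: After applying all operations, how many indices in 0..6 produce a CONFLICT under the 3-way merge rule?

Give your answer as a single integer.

Answer: 0

Derivation:
Final LEFT:  [echo, delta, golf, bravo, bravo, hotel, bravo]
Final RIGHT: [echo, delta, delta, bravo, bravo, hotel, charlie]
i=0: L=echo R=echo -> agree -> echo
i=1: L=delta R=delta -> agree -> delta
i=2: L=golf=BASE, R=delta -> take RIGHT -> delta
i=3: L=bravo R=bravo -> agree -> bravo
i=4: L=bravo R=bravo -> agree -> bravo
i=5: L=hotel R=hotel -> agree -> hotel
i=6: L=bravo, R=charlie=BASE -> take LEFT -> bravo
Conflict count: 0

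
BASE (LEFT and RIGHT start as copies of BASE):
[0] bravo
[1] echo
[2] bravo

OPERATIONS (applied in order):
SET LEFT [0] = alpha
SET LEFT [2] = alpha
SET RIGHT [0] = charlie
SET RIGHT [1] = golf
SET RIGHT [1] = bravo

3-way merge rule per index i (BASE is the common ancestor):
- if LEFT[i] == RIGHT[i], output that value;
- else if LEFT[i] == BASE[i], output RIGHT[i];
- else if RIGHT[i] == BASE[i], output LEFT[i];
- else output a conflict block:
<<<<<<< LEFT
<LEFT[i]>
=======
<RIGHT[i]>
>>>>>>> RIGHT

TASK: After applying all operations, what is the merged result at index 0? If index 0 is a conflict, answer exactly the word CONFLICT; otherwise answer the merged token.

Answer: CONFLICT

Derivation:
Final LEFT:  [alpha, echo, alpha]
Final RIGHT: [charlie, bravo, bravo]
i=0: BASE=bravo L=alpha R=charlie all differ -> CONFLICT
i=1: L=echo=BASE, R=bravo -> take RIGHT -> bravo
i=2: L=alpha, R=bravo=BASE -> take LEFT -> alpha
Index 0 -> CONFLICT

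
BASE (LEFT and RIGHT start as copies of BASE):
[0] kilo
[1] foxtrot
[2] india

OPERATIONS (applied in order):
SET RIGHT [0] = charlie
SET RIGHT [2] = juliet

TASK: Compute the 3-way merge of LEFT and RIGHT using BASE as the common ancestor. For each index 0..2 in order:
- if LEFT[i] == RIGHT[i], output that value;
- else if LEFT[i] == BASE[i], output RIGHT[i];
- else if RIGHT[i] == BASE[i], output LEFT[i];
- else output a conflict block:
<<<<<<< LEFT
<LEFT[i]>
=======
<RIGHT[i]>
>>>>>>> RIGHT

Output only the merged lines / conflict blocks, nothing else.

Final LEFT:  [kilo, foxtrot, india]
Final RIGHT: [charlie, foxtrot, juliet]
i=0: L=kilo=BASE, R=charlie -> take RIGHT -> charlie
i=1: L=foxtrot R=foxtrot -> agree -> foxtrot
i=2: L=india=BASE, R=juliet -> take RIGHT -> juliet

Answer: charlie
foxtrot
juliet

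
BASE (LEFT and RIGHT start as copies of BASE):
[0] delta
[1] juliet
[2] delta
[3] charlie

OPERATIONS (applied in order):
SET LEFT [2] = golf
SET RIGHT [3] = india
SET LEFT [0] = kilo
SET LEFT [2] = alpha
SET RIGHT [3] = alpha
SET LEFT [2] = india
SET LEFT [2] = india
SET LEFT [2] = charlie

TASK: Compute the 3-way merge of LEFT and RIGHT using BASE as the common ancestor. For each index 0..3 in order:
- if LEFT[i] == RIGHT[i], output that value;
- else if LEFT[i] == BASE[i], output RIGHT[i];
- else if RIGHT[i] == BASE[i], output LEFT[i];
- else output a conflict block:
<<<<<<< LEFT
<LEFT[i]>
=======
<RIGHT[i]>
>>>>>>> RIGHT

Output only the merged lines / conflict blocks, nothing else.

Final LEFT:  [kilo, juliet, charlie, charlie]
Final RIGHT: [delta, juliet, delta, alpha]
i=0: L=kilo, R=delta=BASE -> take LEFT -> kilo
i=1: L=juliet R=juliet -> agree -> juliet
i=2: L=charlie, R=delta=BASE -> take LEFT -> charlie
i=3: L=charlie=BASE, R=alpha -> take RIGHT -> alpha

Answer: kilo
juliet
charlie
alpha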